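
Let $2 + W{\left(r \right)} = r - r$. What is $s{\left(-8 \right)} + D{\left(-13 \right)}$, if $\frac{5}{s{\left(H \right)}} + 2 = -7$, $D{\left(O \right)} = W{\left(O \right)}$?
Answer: $- \frac{23}{9} \approx -2.5556$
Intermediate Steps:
$W{\left(r \right)} = -2$ ($W{\left(r \right)} = -2 + \left(r - r\right) = -2 + 0 = -2$)
$D{\left(O \right)} = -2$
$s{\left(H \right)} = - \frac{5}{9}$ ($s{\left(H \right)} = \frac{5}{-2 - 7} = \frac{5}{-9} = 5 \left(- \frac{1}{9}\right) = - \frac{5}{9}$)
$s{\left(-8 \right)} + D{\left(-13 \right)} = - \frac{5}{9} - 2 = - \frac{23}{9}$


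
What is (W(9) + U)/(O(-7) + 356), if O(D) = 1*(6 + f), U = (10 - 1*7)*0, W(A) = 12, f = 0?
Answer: 6/181 ≈ 0.033149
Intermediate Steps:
U = 0 (U = (10 - 7)*0 = 3*0 = 0)
O(D) = 6 (O(D) = 1*(6 + 0) = 1*6 = 6)
(W(9) + U)/(O(-7) + 356) = (12 + 0)/(6 + 356) = 12/362 = 12*(1/362) = 6/181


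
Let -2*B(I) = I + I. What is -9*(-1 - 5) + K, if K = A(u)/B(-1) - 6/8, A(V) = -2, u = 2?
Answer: 205/4 ≈ 51.250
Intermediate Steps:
B(I) = -I (B(I) = -(I + I)/2 = -I)
K = -11/4 (K = -2/((-1*(-1))) - 6/8 = -2/1 - 6*⅛ = -2*1 - ¾ = -2 - ¾ = -11/4 ≈ -2.7500)
-9*(-1 - 5) + K = -9*(-1 - 5) - 11/4 = -9*(-6) - 11/4 = 54 - 11/4 = 205/4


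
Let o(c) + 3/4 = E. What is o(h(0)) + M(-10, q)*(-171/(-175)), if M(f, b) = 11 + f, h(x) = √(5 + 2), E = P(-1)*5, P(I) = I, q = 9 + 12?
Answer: -3341/700 ≈ -4.7729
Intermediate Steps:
q = 21
E = -5 (E = -1*5 = -5)
h(x) = √7
o(c) = -23/4 (o(c) = -¾ - 5 = -23/4)
o(h(0)) + M(-10, q)*(-171/(-175)) = -23/4 + (11 - 10)*(-171/(-175)) = -23/4 + 1*(-171*(-1/175)) = -23/4 + 1*(171/175) = -23/4 + 171/175 = -3341/700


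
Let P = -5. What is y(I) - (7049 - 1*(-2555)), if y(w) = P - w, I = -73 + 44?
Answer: -9580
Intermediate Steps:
I = -29
y(w) = -5 - w
y(I) - (7049 - 1*(-2555)) = (-5 - 1*(-29)) - (7049 - 1*(-2555)) = (-5 + 29) - (7049 + 2555) = 24 - 1*9604 = 24 - 9604 = -9580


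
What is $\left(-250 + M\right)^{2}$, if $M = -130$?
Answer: $144400$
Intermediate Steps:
$\left(-250 + M\right)^{2} = \left(-250 - 130\right)^{2} = \left(-380\right)^{2} = 144400$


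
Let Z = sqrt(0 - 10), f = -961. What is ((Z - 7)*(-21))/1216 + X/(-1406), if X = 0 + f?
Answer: 36191/44992 - 21*I*sqrt(10)/1216 ≈ 0.80439 - 0.054612*I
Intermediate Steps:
Z = I*sqrt(10) (Z = sqrt(-10) = I*sqrt(10) ≈ 3.1623*I)
X = -961 (X = 0 - 961 = -961)
((Z - 7)*(-21))/1216 + X/(-1406) = ((I*sqrt(10) - 7)*(-21))/1216 - 961/(-1406) = ((-7 + I*sqrt(10))*(-21))*(1/1216) - 961*(-1/1406) = (147 - 21*I*sqrt(10))*(1/1216) + 961/1406 = (147/1216 - 21*I*sqrt(10)/1216) + 961/1406 = 36191/44992 - 21*I*sqrt(10)/1216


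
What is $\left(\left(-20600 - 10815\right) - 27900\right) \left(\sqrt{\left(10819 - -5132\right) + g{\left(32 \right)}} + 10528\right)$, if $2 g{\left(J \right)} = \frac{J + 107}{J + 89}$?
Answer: $-624468320 - \frac{59315 \sqrt{7720562}}{22} \approx -6.3196 \cdot 10^{8}$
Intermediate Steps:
$g{\left(J \right)} = \frac{107 + J}{2 \left(89 + J\right)}$ ($g{\left(J \right)} = \frac{\left(J + 107\right) \frac{1}{J + 89}}{2} = \frac{\left(107 + J\right) \frac{1}{89 + J}}{2} = \frac{\frac{1}{89 + J} \left(107 + J\right)}{2} = \frac{107 + J}{2 \left(89 + J\right)}$)
$\left(\left(-20600 - 10815\right) - 27900\right) \left(\sqrt{\left(10819 - -5132\right) + g{\left(32 \right)}} + 10528\right) = \left(\left(-20600 - 10815\right) - 27900\right) \left(\sqrt{\left(10819 - -5132\right) + \frac{107 + 32}{2 \left(89 + 32\right)}} + 10528\right) = \left(\left(-20600 - 10815\right) - 27900\right) \left(\sqrt{\left(10819 + 5132\right) + \frac{1}{2} \cdot \frac{1}{121} \cdot 139} + 10528\right) = \left(-31415 - 27900\right) \left(\sqrt{15951 + \frac{1}{2} \cdot \frac{1}{121} \cdot 139} + 10528\right) = - 59315 \left(\sqrt{15951 + \frac{139}{242}} + 10528\right) = - 59315 \left(\sqrt{\frac{3860281}{242}} + 10528\right) = - 59315 \left(\frac{\sqrt{7720562}}{22} + 10528\right) = - 59315 \left(10528 + \frac{\sqrt{7720562}}{22}\right) = -624468320 - \frac{59315 \sqrt{7720562}}{22}$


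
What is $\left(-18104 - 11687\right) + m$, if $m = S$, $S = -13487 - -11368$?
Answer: $-31910$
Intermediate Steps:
$S = -2119$ ($S = -13487 + 11368 = -2119$)
$m = -2119$
$\left(-18104 - 11687\right) + m = \left(-18104 - 11687\right) - 2119 = -29791 - 2119 = -31910$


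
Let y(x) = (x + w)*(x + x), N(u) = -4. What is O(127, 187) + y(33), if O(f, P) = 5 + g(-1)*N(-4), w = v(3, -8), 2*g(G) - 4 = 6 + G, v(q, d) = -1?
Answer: 2099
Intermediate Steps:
g(G) = 5 + G/2 (g(G) = 2 + (6 + G)/2 = 2 + (3 + G/2) = 5 + G/2)
w = -1
O(f, P) = -13 (O(f, P) = 5 + (5 + (½)*(-1))*(-4) = 5 + (5 - ½)*(-4) = 5 + (9/2)*(-4) = 5 - 18 = -13)
y(x) = 2*x*(-1 + x) (y(x) = (x - 1)*(x + x) = (-1 + x)*(2*x) = 2*x*(-1 + x))
O(127, 187) + y(33) = -13 + 2*33*(-1 + 33) = -13 + 2*33*32 = -13 + 2112 = 2099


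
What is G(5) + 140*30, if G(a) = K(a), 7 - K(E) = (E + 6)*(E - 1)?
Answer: 4163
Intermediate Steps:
K(E) = 7 - (-1 + E)*(6 + E) (K(E) = 7 - (E + 6)*(E - 1) = 7 - (6 + E)*(-1 + E) = 7 - (-1 + E)*(6 + E))
G(a) = 13 - a² - 5*a
G(5) + 140*30 = (13 - 1*5² - 5*5) + 140*30 = (13 - 1*25 - 25) + 4200 = (13 - 25 - 25) + 4200 = -37 + 4200 = 4163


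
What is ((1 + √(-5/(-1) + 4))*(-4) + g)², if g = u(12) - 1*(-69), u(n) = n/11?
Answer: 354025/121 ≈ 2925.8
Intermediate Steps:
u(n) = n/11
g = 771/11 (g = (1/11)*12 - 1*(-69) = 12/11 + 69 = 771/11 ≈ 70.091)
((1 + √(-5/(-1) + 4))*(-4) + g)² = ((1 + √(-5/(-1) + 4))*(-4) + 771/11)² = ((1 + √(-5*(-1) + 4))*(-4) + 771/11)² = ((1 + √(5 + 4))*(-4) + 771/11)² = ((1 + √9)*(-4) + 771/11)² = ((1 + 3)*(-4) + 771/11)² = (4*(-4) + 771/11)² = (-16 + 771/11)² = (595/11)² = 354025/121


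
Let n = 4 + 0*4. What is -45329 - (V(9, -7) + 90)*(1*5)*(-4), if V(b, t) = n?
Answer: -43449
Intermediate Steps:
n = 4 (n = 4 + 0 = 4)
V(b, t) = 4
-45329 - (V(9, -7) + 90)*(1*5)*(-4) = -45329 - (4 + 90)*(1*5)*(-4) = -45329 - 94*5*(-4) = -45329 - 94*(-20) = -45329 - 1*(-1880) = -45329 + 1880 = -43449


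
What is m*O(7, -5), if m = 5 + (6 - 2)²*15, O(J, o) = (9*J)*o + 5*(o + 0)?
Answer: -83300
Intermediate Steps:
O(J, o) = 5*o + 9*J*o (O(J, o) = 9*J*o + 5*o = 5*o + 9*J*o)
m = 245 (m = 5 + 4²*15 = 5 + 16*15 = 5 + 240 = 245)
m*O(7, -5) = 245*(-5*(5 + 9*7)) = 245*(-5*(5 + 63)) = 245*(-5*68) = 245*(-340) = -83300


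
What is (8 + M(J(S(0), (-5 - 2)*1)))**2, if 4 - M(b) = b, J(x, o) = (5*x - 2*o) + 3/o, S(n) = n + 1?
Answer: 2116/49 ≈ 43.184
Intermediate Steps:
S(n) = 1 + n
J(x, o) = -2*o + 3/o + 5*x (J(x, o) = (-2*o + 5*x) + 3/o = -2*o + 3/o + 5*x)
M(b) = 4 - b
(8 + M(J(S(0), (-5 - 2)*1)))**2 = (8 + (4 - (-2*(-5 - 2) + 3/(((-5 - 2)*1)) + 5*(1 + 0))))**2 = (8 + (4 - (-(-14) + 3/((-7*1)) + 5*1)))**2 = (8 + (4 - (-2*(-7) + 3/(-7) + 5)))**2 = (8 + (4 - (14 + 3*(-1/7) + 5)))**2 = (8 + (4 - (14 - 3/7 + 5)))**2 = (8 + (4 - 1*130/7))**2 = (8 + (4 - 130/7))**2 = (8 - 102/7)**2 = (-46/7)**2 = 2116/49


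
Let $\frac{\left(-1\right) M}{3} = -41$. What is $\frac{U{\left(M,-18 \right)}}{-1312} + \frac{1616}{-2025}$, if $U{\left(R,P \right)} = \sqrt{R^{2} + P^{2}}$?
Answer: $- \frac{1616}{2025} - \frac{3 \sqrt{1717}}{1312} \approx -0.89277$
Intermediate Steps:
$M = 123$ ($M = \left(-3\right) \left(-41\right) = 123$)
$U{\left(R,P \right)} = \sqrt{P^{2} + R^{2}}$
$\frac{U{\left(M,-18 \right)}}{-1312} + \frac{1616}{-2025} = \frac{\sqrt{\left(-18\right)^{2} + 123^{2}}}{-1312} + \frac{1616}{-2025} = \sqrt{324 + 15129} \left(- \frac{1}{1312}\right) + 1616 \left(- \frac{1}{2025}\right) = \sqrt{15453} \left(- \frac{1}{1312}\right) - \frac{1616}{2025} = 3 \sqrt{1717} \left(- \frac{1}{1312}\right) - \frac{1616}{2025} = - \frac{3 \sqrt{1717}}{1312} - \frac{1616}{2025} = - \frac{1616}{2025} - \frac{3 \sqrt{1717}}{1312}$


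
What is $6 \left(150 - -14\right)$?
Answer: $984$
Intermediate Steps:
$6 \left(150 - -14\right) = 6 \left(150 + \left(-23 + 37\right)\right) = 6 \left(150 + 14\right) = 6 \cdot 164 = 984$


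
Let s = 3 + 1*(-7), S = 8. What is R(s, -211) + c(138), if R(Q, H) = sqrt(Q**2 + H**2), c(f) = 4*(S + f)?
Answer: 584 + sqrt(44537) ≈ 795.04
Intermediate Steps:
c(f) = 32 + 4*f (c(f) = 4*(8 + f) = 32 + 4*f)
s = -4 (s = 3 - 7 = -4)
R(Q, H) = sqrt(H**2 + Q**2)
R(s, -211) + c(138) = sqrt((-211)**2 + (-4)**2) + (32 + 4*138) = sqrt(44521 + 16) + (32 + 552) = sqrt(44537) + 584 = 584 + sqrt(44537)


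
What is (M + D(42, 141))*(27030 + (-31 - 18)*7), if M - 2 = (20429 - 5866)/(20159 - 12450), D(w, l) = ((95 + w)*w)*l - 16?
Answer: 166909204980681/7709 ≈ 2.1651e+10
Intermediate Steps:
D(w, l) = -16 + l*w*(95 + w) (D(w, l) = (w*(95 + w))*l - 16 = l*w*(95 + w) - 16 = -16 + l*w*(95 + w))
M = 29981/7709 (M = 2 + (20429 - 5866)/(20159 - 12450) = 2 + 14563/7709 = 29981/7709 ≈ 3.8891)
(M + D(42, 141))*(27030 + (-31 - 18)*7) = (29981/7709 + (-16 + 141*42² + 95*141*42))*(27030 + (-31 - 18)*7) = (29981/7709 + (-16 + 141*1764 + 562590))*(27030 - 49*7) = (29981/7709 + (-16 + 248724 + 562590))*(27030 - 343) = (29981/7709 + 811298)*26687 = (6254326263/7709)*26687 = 166909204980681/7709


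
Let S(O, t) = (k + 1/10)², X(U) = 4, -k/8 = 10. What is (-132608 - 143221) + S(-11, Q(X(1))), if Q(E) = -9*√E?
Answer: -26944499/100 ≈ -2.6945e+5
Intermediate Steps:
k = -80 (k = -8*10 = -80)
S(O, t) = 638401/100 (S(O, t) = (-80 + 1/10)² = (-80 + ⅒)² = (-799/10)² = 638401/100)
(-132608 - 143221) + S(-11, Q(X(1))) = (-132608 - 143221) + 638401/100 = -275829 + 638401/100 = -26944499/100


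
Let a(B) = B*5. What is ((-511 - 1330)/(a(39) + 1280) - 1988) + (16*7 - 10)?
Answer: -2783691/1475 ≈ -1887.2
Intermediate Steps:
a(B) = 5*B
((-511 - 1330)/(a(39) + 1280) - 1988) + (16*7 - 10) = ((-511 - 1330)/(5*39 + 1280) - 1988) + (16*7 - 10) = (-1841/(195 + 1280) - 1988) + (112 - 10) = (-1841/1475 - 1988) + 102 = -2934141/1475 + 102 = -2783691/1475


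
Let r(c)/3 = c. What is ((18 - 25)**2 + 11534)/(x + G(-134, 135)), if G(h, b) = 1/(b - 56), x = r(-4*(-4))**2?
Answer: 83187/16547 ≈ 5.0273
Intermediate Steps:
r(c) = 3*c
x = 2304 (x = (3*(-4*(-4)))**2 = (3*16)**2 = 48**2 = 2304)
G(h, b) = 1/(-56 + b)
((18 - 25)**2 + 11534)/(x + G(-134, 135)) = ((18 - 25)**2 + 11534)/(2304 + 1/(-56 + 135)) = ((-7)**2 + 11534)/(2304 + 1/79) = (49 + 11534)/(2304 + 1/79) = 11583/(182017/79) = 11583*(79/182017) = 83187/16547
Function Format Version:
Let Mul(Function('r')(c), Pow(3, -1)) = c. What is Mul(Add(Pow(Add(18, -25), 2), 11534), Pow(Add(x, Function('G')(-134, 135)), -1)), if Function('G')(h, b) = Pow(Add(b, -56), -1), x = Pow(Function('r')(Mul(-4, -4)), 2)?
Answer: Rational(83187, 16547) ≈ 5.0273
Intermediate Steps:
Function('r')(c) = Mul(3, c)
x = 2304 (x = Pow(Mul(3, Mul(-4, -4)), 2) = Pow(Mul(3, 16), 2) = Pow(48, 2) = 2304)
Function('G')(h, b) = Pow(Add(-56, b), -1)
Mul(Add(Pow(Add(18, -25), 2), 11534), Pow(Add(x, Function('G')(-134, 135)), -1)) = Mul(Add(Pow(Add(18, -25), 2), 11534), Pow(Add(2304, Pow(Add(-56, 135), -1)), -1)) = Mul(Add(Pow(-7, 2), 11534), Pow(Add(2304, Pow(79, -1)), -1)) = Mul(Add(49, 11534), Pow(Add(2304, Rational(1, 79)), -1)) = Mul(11583, Pow(Rational(182017, 79), -1)) = Mul(11583, Rational(79, 182017)) = Rational(83187, 16547)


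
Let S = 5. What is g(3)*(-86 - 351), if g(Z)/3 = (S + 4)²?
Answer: -106191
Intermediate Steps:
g(Z) = 243 (g(Z) = 3*(5 + 4)² = 3*9² = 3*81 = 243)
g(3)*(-86 - 351) = 243*(-86 - 351) = 243*(-437) = -106191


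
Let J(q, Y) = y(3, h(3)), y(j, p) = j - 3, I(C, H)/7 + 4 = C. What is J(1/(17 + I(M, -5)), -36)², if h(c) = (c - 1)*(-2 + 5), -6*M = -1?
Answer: 0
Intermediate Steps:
M = ⅙ (M = -⅙*(-1) = ⅙ ≈ 0.16667)
I(C, H) = -28 + 7*C
h(c) = -3 + 3*c (h(c) = (-1 + c)*3 = -3 + 3*c)
y(j, p) = -3 + j
J(q, Y) = 0 (J(q, Y) = -3 + 3 = 0)
J(1/(17 + I(M, -5)), -36)² = 0² = 0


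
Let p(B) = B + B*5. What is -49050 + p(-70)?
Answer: -49470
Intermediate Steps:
p(B) = 6*B (p(B) = B + 5*B = 6*B)
-49050 + p(-70) = -49050 + 6*(-70) = -49050 - 420 = -49470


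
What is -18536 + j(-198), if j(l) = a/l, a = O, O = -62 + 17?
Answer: -407787/22 ≈ -18536.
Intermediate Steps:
O = -45
a = -45
j(l) = -45/l
-18536 + j(-198) = -18536 - 45/(-198) = -18536 - 45*(-1/198) = -18536 + 5/22 = -407787/22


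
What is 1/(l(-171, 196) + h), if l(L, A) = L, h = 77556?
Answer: 1/77385 ≈ 1.2922e-5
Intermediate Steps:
1/(l(-171, 196) + h) = 1/(-171 + 77556) = 1/77385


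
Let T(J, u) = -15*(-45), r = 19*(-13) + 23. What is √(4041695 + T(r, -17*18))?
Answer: √4042370 ≈ 2010.6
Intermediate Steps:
r = -224 (r = -247 + 23 = -224)
T(J, u) = 675
√(4041695 + T(r, -17*18)) = √(4041695 + 675) = √4042370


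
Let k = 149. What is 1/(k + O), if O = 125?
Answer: 1/274 ≈ 0.0036496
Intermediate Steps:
1/(k + O) = 1/(149 + 125) = 1/274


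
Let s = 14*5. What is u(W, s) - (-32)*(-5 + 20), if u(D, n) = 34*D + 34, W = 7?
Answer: 752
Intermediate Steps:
s = 70
u(D, n) = 34 + 34*D
u(W, s) - (-32)*(-5 + 20) = (34 + 34*7) - (-32)*(-5 + 20) = (34 + 238) - (-32)*15 = 272 - 1*(-480) = 272 + 480 = 752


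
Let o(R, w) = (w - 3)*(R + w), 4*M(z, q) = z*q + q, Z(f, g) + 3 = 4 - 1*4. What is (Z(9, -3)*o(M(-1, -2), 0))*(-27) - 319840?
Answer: -319840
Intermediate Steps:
Z(f, g) = -3 (Z(f, g) = -3 + (4 - 1*4) = -3 + (4 - 4) = -3 + 0 = -3)
M(z, q) = q/4 + q*z/4 (M(z, q) = (z*q + q)/4 = (q*z + q)/4 = (q + q*z)/4 = q/4 + q*z/4)
o(R, w) = (-3 + w)*(R + w)
(Z(9, -3)*o(M(-1, -2), 0))*(-27) - 319840 = -3*(0² - 3*(-2)*(1 - 1)/4 - 3*0 + ((¼)*(-2)*(1 - 1))*0)*(-27) - 319840 = -3*(0 - 3*(-2)*0/4 + 0 + ((¼)*(-2)*0)*0)*(-27) - 319840 = -3*(0 - 3*0 + 0 + 0*0)*(-27) - 319840 = -3*(0 + 0 + 0 + 0)*(-27) - 319840 = -3*0*(-27) - 319840 = 0*(-27) - 319840 = 0 - 319840 = -319840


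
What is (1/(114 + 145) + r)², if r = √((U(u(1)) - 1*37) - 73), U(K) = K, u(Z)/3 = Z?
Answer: -7177666/67081 + 2*I*√107/259 ≈ -107.0 + 0.079877*I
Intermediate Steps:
u(Z) = 3*Z
r = I*√107 (r = √((3*1 - 1*37) - 73) = √((3 - 37) - 73) = √(-34 - 73) = √(-107) = I*√107 ≈ 10.344*I)
(1/(114 + 145) + r)² = (1/(114 + 145) + I*√107)² = (1/259 + I*√107)²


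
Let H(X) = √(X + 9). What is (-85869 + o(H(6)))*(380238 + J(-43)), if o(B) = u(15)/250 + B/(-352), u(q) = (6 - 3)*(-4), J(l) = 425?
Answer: -4085896177353/125 - 380663*√15/352 ≈ -3.2687e+10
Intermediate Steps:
u(q) = -12 (u(q) = 3*(-4) = -12)
H(X) = √(9 + X)
o(B) = -6/125 - B/352 (o(B) = -12/250 + B/(-352) = -12*1/250 + B*(-1/352) = -6/125 - B/352)
(-85869 + o(H(6)))*(380238 + J(-43)) = (-85869 + (-6/125 - √(9 + 6)/352))*(380238 + 425) = (-85869 + (-6/125 - √15/352))*380663 = (-10733631/125 - √15/352)*380663 = -4085896177353/125 - 380663*√15/352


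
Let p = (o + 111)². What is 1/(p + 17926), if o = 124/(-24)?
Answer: 36/1048561 ≈ 3.4333e-5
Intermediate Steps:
o = -31/6 (o = 124*(-1/24) = -31/6 ≈ -5.1667)
p = 403225/36 (p = (-31/6 + 111)² = (635/6)² = 403225/36 ≈ 11201.)
1/(p + 17926) = 1/(403225/36 + 17926) = 1/(1048561/36) = 36/1048561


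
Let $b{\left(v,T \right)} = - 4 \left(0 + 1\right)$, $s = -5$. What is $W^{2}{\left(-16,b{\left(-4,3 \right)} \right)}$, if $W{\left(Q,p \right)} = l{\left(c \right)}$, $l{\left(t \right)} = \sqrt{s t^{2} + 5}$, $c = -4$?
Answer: $-75$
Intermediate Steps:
$b{\left(v,T \right)} = -4$ ($b{\left(v,T \right)} = \left(-4\right) 1 = -4$)
$l{\left(t \right)} = \sqrt{5 - 5 t^{2}}$ ($l{\left(t \right)} = \sqrt{- 5 t^{2} + 5} = \sqrt{5 - 5 t^{2}}$)
$W{\left(Q,p \right)} = 5 i \sqrt{3}$ ($W{\left(Q,p \right)} = \sqrt{5 - 5 \left(-4\right)^{2}} = \sqrt{5 - 80} = \sqrt{-75} = 5 i \sqrt{3}$)
$W^{2}{\left(-16,b{\left(-4,3 \right)} \right)} = \left(5 i \sqrt{3}\right)^{2} = -75$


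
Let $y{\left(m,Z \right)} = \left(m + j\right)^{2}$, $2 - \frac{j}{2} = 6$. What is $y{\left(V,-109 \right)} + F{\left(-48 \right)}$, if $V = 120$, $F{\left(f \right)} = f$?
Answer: $12496$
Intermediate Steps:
$j = -8$ ($j = 4 - 12 = -8$)
$y{\left(m,Z \right)} = \left(-8 + m\right)^{2}$ ($y{\left(m,Z \right)} = \left(m - 8\right)^{2} = \left(-8 + m\right)^{2}$)
$y{\left(V,-109 \right)} + F{\left(-48 \right)} = \left(-8 + 120\right)^{2} - 48 = 112^{2} - 48 = 12544 - 48 = 12496$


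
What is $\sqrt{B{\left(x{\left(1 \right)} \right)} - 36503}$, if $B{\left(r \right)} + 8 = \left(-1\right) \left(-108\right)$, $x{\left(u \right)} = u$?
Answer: $i \sqrt{36403} \approx 190.8 i$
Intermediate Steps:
$B{\left(r \right)} = 100$ ($B{\left(r \right)} = -8 - -108 = -8 + 108 = 100$)
$\sqrt{B{\left(x{\left(1 \right)} \right)} - 36503} = \sqrt{100 - 36503} = \sqrt{-36403} = i \sqrt{36403}$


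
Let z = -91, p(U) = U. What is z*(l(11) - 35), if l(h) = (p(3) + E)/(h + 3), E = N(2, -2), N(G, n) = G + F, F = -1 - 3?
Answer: 6357/2 ≈ 3178.5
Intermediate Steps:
F = -4
N(G, n) = -4 + G (N(G, n) = G - 4 = -4 + G)
E = -2 (E = -4 + 2 = -2)
l(h) = 1/(3 + h) (l(h) = (3 - 2)/(h + 3) = 1/(3 + h))
z*(l(11) - 35) = -91*(1/(3 + 11) - 35) = -91*(1/14 - 35) = -91*(-489/14) = 6357/2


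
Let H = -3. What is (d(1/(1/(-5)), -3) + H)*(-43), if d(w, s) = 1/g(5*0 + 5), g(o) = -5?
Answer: 688/5 ≈ 137.60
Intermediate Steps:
d(w, s) = -1/5 (d(w, s) = 1/(-5) = -1/5)
(d(1/(1/(-5)), -3) + H)*(-43) = (-1/5 - 3)*(-43) = -16/5*(-43) = 688/5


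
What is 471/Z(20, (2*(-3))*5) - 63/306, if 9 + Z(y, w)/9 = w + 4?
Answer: -6073/3570 ≈ -1.7011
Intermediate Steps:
Z(y, w) = -45 + 9*w (Z(y, w) = -81 + 9*(w + 4) = -81 + 9*(4 + w) = -81 + (36 + 9*w) = -45 + 9*w)
471/Z(20, (2*(-3))*5) - 63/306 = 471/(-45 + 9*((2*(-3))*5)) - 63/306 = 471/(-45 + 9*(-6*5)) - 63*1/306 = 471/(-45 + 9*(-30)) - 7/34 = 471/(-45 - 270) - 7/34 = 471/(-315) - 7/34 = 471*(-1/315) - 7/34 = -157/105 - 7/34 = -6073/3570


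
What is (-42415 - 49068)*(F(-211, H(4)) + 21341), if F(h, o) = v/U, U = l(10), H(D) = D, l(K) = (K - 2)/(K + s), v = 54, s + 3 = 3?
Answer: -3917027611/2 ≈ -1.9585e+9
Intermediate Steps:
s = 0 (s = -3 + 3 = 0)
l(K) = (-2 + K)/K (l(K) = (K - 2)/(K + 0) = (-2 + K)/K)
U = 4/5 (U = (-2 + 10)/10 = (1/10)*8 = 4/5 ≈ 0.80000)
F(h, o) = 135/2 (F(h, o) = 54/(4/5) = 54*(5/4) = 135/2)
(-42415 - 49068)*(F(-211, H(4)) + 21341) = (-42415 - 49068)*(135/2 + 21341) = -91483*42817/2 = -3917027611/2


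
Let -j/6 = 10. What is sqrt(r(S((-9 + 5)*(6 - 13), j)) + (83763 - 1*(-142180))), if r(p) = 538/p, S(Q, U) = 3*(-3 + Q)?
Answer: sqrt(50838789)/15 ≈ 475.34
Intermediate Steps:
j = -60 (j = -6*10 = -60)
S(Q, U) = -9 + 3*Q
sqrt(r(S((-9 + 5)*(6 - 13), j)) + (83763 - 1*(-142180))) = sqrt(538/(-9 + 3*((-9 + 5)*(6 - 13))) + (83763 - 1*(-142180))) = sqrt(538/(-9 + 3*(-4*(-7))) + (83763 + 142180)) = sqrt(538/(-9 + 3*28) + 225943) = sqrt(538/(-9 + 84) + 225943) = sqrt(538/75 + 225943) = sqrt(16946263/75) = sqrt(50838789)/15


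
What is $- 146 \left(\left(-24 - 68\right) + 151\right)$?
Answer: $-8614$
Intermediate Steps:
$- 146 \left(\left(-24 - 68\right) + 151\right) = - 146 \left(-92 + 151\right) = \left(-146\right) 59 = -8614$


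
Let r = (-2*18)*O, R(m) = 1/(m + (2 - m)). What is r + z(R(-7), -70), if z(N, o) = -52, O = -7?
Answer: 200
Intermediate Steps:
R(m) = ½ (R(m) = 1/2 = ½)
r = 252 (r = -2*18*(-7) = -36*(-7) = 252)
r + z(R(-7), -70) = 252 - 52 = 200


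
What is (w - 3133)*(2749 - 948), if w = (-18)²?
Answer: -5059009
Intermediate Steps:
w = 324
(w - 3133)*(2749 - 948) = (324 - 3133)*(2749 - 948) = -2809*1801 = -5059009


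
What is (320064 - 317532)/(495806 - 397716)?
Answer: 1266/49045 ≈ 0.025813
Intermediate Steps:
(320064 - 317532)/(495806 - 397716) = 2532/98090 = 2532*(1/98090) = 1266/49045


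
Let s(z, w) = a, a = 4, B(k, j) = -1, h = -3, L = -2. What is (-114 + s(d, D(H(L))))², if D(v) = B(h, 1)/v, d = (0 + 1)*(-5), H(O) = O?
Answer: 12100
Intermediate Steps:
d = -5 (d = 1*(-5) = -5)
D(v) = -1/v
s(z, w) = 4
(-114 + s(d, D(H(L))))² = (-114 + 4)² = (-110)² = 12100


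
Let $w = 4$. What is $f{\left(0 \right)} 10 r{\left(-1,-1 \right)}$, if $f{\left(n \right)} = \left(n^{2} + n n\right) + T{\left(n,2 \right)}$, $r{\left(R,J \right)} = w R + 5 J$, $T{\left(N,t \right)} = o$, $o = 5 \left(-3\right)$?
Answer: $1350$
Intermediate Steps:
$o = -15$
$T{\left(N,t \right)} = -15$
$r{\left(R,J \right)} = 4 R + 5 J$
$f{\left(n \right)} = -15 + 2 n^{2}$ ($f{\left(n \right)} = \left(n^{2} + n n\right) - 15 = \left(n^{2} + n^{2}\right) - 15 = 2 n^{2} - 15 = -15 + 2 n^{2}$)
$f{\left(0 \right)} 10 r{\left(-1,-1 \right)} = \left(-15 + 2 \cdot 0^{2}\right) 10 \left(4 \left(-1\right) + 5 \left(-1\right)\right) = \left(-15 + 2 \cdot 0\right) 10 \left(-4 - 5\right) = \left(-15 + 0\right) 10 \left(-9\right) = \left(-15\right) 10 \left(-9\right) = \left(-150\right) \left(-9\right) = 1350$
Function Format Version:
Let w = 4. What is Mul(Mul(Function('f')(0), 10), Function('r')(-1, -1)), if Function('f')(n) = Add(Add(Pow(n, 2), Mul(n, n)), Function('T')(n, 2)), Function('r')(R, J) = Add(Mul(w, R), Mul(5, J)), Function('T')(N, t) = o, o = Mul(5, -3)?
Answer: 1350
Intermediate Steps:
o = -15
Function('T')(N, t) = -15
Function('r')(R, J) = Add(Mul(4, R), Mul(5, J))
Function('f')(n) = Add(-15, Mul(2, Pow(n, 2))) (Function('f')(n) = Add(Add(Pow(n, 2), Mul(n, n)), -15) = Add(Add(Pow(n, 2), Pow(n, 2)), -15) = Add(Mul(2, Pow(n, 2)), -15) = Add(-15, Mul(2, Pow(n, 2))))
Mul(Mul(Function('f')(0), 10), Function('r')(-1, -1)) = Mul(Mul(Add(-15, Mul(2, Pow(0, 2))), 10), Add(Mul(4, -1), Mul(5, -1))) = Mul(Mul(Add(-15, Mul(2, 0)), 10), Add(-4, -5)) = Mul(Mul(Add(-15, 0), 10), -9) = Mul(Mul(-15, 10), -9) = Mul(-150, -9) = 1350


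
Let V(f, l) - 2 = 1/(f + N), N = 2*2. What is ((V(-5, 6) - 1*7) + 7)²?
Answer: 1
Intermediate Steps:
N = 4
V(f, l) = 2 + 1/(4 + f) (V(f, l) = 2 + 1/(f + 4) = 2 + 1/(4 + f))
((V(-5, 6) - 1*7) + 7)² = (((9 + 2*(-5))/(4 - 5) - 1*7) + 7)² = (((9 - 10)/(-1) - 7) + 7)² = ((-1*(-1) - 7) + 7)² = ((1 - 7) + 7)² = (-6 + 7)² = 1² = 1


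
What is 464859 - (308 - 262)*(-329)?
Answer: 479993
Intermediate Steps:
464859 - (308 - 262)*(-329) = 464859 - 46*(-329) = 464859 - 1*(-15134) = 464859 + 15134 = 479993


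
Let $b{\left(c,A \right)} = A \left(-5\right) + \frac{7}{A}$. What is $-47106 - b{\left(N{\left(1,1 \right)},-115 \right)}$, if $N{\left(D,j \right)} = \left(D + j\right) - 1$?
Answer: $- \frac{5483308}{115} \approx -47681.0$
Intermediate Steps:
$N{\left(D,j \right)} = -1 + D + j$
$b{\left(c,A \right)} = - 5 A + \frac{7}{A}$
$-47106 - b{\left(N{\left(1,1 \right)},-115 \right)} = -47106 - \left(\left(-5\right) \left(-115\right) + \frac{7}{-115}\right) = -47106 - \left(575 + 7 \left(- \frac{1}{115}\right)\right) = -47106 - \left(575 - \frac{7}{115}\right) = -47106 - \frac{66118}{115} = - \frac{5483308}{115}$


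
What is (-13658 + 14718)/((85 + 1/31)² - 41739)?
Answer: -19220/625711 ≈ -0.030717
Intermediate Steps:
(-13658 + 14718)/((85 + 1/31)² - 41739) = 1060/((85 + 1/31)² - 41739) = 1060/((2636/31)² - 41739) = 1060/(6948496/961 - 41739) = 1060/(-33162683/961) = 1060*(-961/33162683) = -19220/625711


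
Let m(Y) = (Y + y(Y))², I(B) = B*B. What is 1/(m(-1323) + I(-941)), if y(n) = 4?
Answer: 1/2625242 ≈ 3.8092e-7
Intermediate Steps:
I(B) = B²
m(Y) = (4 + Y)² (m(Y) = (Y + 4)² = (4 + Y)²)
1/(m(-1323) + I(-941)) = 1/((4 - 1323)² + (-941)²) = 1/((-1319)² + 885481) = 1/(1739761 + 885481) = 1/2625242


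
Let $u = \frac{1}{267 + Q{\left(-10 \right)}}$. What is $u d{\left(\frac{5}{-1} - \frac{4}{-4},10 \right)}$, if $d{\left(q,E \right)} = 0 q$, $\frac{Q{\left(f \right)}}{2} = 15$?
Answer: $0$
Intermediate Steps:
$Q{\left(f \right)} = 30$ ($Q{\left(f \right)} = 2 \cdot 15 = 30$)
$d{\left(q,E \right)} = 0$
$u = \frac{1}{297}$ ($u = \frac{1}{267 + 30} = \frac{1}{297} \approx 0.003367$)
$u d{\left(\frac{5}{-1} - \frac{4}{-4},10 \right)} = \frac{1}{297} \cdot 0 = 0$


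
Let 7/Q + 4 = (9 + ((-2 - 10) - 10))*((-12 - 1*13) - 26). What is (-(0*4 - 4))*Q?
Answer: 28/659 ≈ 0.042489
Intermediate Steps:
Q = 7/659 (Q = 7/(-4 + (9 + ((-2 - 10) - 10))*((-12 - 1*13) - 26)) = 7/(-4 + (9 + (-12 - 10))*((-12 - 13) - 26)) = 7/(-4 + (9 - 22)*(-25 - 26)) = 7/(-4 - 13*(-51)) = 7/(-4 + 663) = 7/659 ≈ 0.010622)
(-(0*4 - 4))*Q = -(0*4 - 4)*(7/659) = -(0 - 4)*(7/659) = -1*(-4)*(7/659) = 4*(7/659) = 28/659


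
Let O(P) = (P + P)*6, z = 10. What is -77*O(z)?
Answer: -9240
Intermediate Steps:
O(P) = 12*P (O(P) = (2*P)*6 = 12*P)
-77*O(z) = -924*10 = -77*120 = -9240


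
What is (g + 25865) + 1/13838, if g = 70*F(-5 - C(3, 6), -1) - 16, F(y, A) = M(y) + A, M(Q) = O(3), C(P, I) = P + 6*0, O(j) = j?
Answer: 359635783/13838 ≈ 25989.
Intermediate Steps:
C(P, I) = P (C(P, I) = P + 0 = P)
M(Q) = 3
F(y, A) = 3 + A
g = 124 (g = 70*(3 - 1) - 16 = 70*2 - 16 = 140 - 16 = 124)
(g + 25865) + 1/13838 = (124 + 25865) + 1/13838 = 25989 + 1/13838 = 359635783/13838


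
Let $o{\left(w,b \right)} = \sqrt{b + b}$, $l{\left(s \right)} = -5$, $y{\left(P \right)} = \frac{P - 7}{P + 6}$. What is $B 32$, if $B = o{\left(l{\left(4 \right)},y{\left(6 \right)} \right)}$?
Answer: $\frac{16 i \sqrt{6}}{3} \approx 13.064 i$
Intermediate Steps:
$y{\left(P \right)} = \frac{-7 + P}{6 + P}$
$o{\left(w,b \right)} = \sqrt{2} \sqrt{b}$ ($o{\left(w,b \right)} = \sqrt{2 b} = \sqrt{2} \sqrt{b}$)
$B = \frac{i \sqrt{6}}{6}$ ($B = \sqrt{2} \sqrt{\frac{-7 + 6}{6 + 6}} = \sqrt{2} \sqrt{\frac{1}{12} \left(-1\right)} = \sqrt{2} \sqrt{- \frac{1}{12}} = \sqrt{2} \frac{i \sqrt{3}}{6} = \frac{i \sqrt{6}}{6} \approx 0.40825 i$)
$B 32 = \frac{i \sqrt{6}}{6} \cdot 32 = \frac{16 i \sqrt{6}}{3}$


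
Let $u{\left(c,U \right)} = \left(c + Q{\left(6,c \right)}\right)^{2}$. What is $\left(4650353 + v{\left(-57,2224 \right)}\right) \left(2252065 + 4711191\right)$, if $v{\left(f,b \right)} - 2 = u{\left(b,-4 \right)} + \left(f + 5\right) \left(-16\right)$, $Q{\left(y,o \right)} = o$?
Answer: $170153364621096$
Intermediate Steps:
$u{\left(c,U \right)} = 4 c^{2}$ ($u{\left(c,U \right)} = \left(c + c\right)^{2} = \left(2 c\right)^{2} = 4 c^{2}$)
$v{\left(f,b \right)} = -78 - 16 f + 4 b^{2}$ ($v{\left(f,b \right)} = 2 + \left(4 b^{2} + \left(f + 5\right) \left(-16\right)\right) = 2 + \left(4 b^{2} + \left(5 + f\right) \left(-16\right)\right) = 2 - \left(80 - 4 b^{2} + 16 f\right) = -78 - 16 f + 4 b^{2}$)
$\left(4650353 + v{\left(-57,2224 \right)}\right) \left(2252065 + 4711191\right) = \left(4650353 - \left(-834 - 19784704\right)\right) \left(2252065 + 4711191\right) = \left(4650353 + \left(-78 + 912 + 4 \cdot 4946176\right)\right) 6963256 = \left(4650353 + \left(-78 + 912 + 19784704\right)\right) 6963256 = \left(4650353 + 19785538\right) 6963256 = 24435891 \cdot 6963256 = 170153364621096$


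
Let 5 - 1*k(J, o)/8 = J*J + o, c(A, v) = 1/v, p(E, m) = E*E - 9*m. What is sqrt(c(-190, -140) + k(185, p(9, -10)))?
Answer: 3*I*sqrt(149791915)/70 ≈ 524.53*I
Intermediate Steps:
p(E, m) = E**2 - 9*m
k(J, o) = 40 - 8*o - 8*J**2 (k(J, o) = 40 - 8*(J*J + o) = 40 - 8*(J**2 + o) = 40 - 8*(o + J**2) = 40 + (-8*o - 8*J**2) = 40 - 8*o - 8*J**2)
sqrt(c(-190, -140) + k(185, p(9, -10))) = sqrt(1/(-140) + (40 - 8*(9**2 - 9*(-10)) - 8*185**2)) = sqrt(-1/140 + (40 - 8*(81 + 90) - 8*34225)) = sqrt(-1/140 + (40 - 8*171 - 273800)) = sqrt(-1/140 + (40 - 1368 - 273800)) = sqrt(-1/140 - 275128) = sqrt(-38517921/140) = 3*I*sqrt(149791915)/70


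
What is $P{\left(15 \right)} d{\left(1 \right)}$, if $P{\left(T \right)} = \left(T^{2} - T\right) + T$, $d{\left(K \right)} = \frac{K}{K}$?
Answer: $225$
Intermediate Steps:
$d{\left(K \right)} = 1$
$P{\left(T \right)} = T^{2}$
$P{\left(15 \right)} d{\left(1 \right)} = 15^{2} \cdot 1 = 225 \cdot 1 = 225$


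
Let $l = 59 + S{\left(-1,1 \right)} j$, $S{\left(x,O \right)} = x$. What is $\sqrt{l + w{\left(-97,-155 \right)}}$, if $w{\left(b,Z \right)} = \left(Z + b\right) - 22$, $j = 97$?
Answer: $2 i \sqrt{78} \approx 17.664 i$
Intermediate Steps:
$w{\left(b,Z \right)} = -22 + Z + b$
$l = -38$ ($l = 59 - 97 = -38$)
$\sqrt{l + w{\left(-97,-155 \right)}} = \sqrt{-38 - 274} = \sqrt{-312} = 2 i \sqrt{78}$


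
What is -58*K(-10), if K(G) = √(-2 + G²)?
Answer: -406*√2 ≈ -574.17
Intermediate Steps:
-58*K(-10) = -58*√(-2 + (-10)²) = -58*√(-2 + 100) = -406*√2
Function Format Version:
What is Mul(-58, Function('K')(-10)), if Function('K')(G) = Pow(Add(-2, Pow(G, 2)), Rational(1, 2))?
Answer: Mul(-406, Pow(2, Rational(1, 2))) ≈ -574.17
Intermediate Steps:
Mul(-58, Function('K')(-10)) = Mul(-58, Pow(Add(-2, Pow(-10, 2)), Rational(1, 2))) = Mul(-58, Pow(Add(-2, 100), Rational(1, 2))) = Mul(-58, Pow(98, Rational(1, 2))) = Mul(-58, Mul(7, Pow(2, Rational(1, 2)))) = Mul(-406, Pow(2, Rational(1, 2)))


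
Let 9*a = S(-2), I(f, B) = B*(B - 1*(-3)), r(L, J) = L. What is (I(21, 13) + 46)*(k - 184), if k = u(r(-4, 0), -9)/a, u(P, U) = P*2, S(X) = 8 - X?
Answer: -242824/5 ≈ -48565.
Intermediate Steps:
u(P, U) = 2*P
I(f, B) = B*(3 + B) (I(f, B) = B*(B + 3) = B*(3 + B))
a = 10/9 (a = (8 - 1*(-2))/9 = (8 + 2)/9 = (1/9)*10 = 10/9 ≈ 1.1111)
k = -36/5 (k = (2*(-4))/(10/9) = -8*9/10 = -36/5 ≈ -7.2000)
(I(21, 13) + 46)*(k - 184) = (13*(3 + 13) + 46)*(-36/5 - 184) = (13*16 + 46)*(-956/5) = (208 + 46)*(-956/5) = 254*(-956/5) = -242824/5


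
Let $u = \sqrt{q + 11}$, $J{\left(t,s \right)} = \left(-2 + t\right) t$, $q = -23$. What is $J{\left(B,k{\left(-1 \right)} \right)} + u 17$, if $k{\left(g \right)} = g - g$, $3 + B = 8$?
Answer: $15 + 34 i \sqrt{3} \approx 15.0 + 58.89 i$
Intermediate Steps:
$B = 5$ ($B = -3 + 8 = 5$)
$k{\left(g \right)} = 0$
$J{\left(t,s \right)} = t \left(-2 + t\right)$
$u = 2 i \sqrt{3}$ ($u = \sqrt{-23 + 11} = \sqrt{-12} = 2 i \sqrt{3} \approx 3.4641 i$)
$J{\left(B,k{\left(-1 \right)} \right)} + u 17 = 5 \left(-2 + 5\right) + 2 i \sqrt{3} \cdot 17 = 5 \cdot 3 + 34 i \sqrt{3} = 15 + 34 i \sqrt{3}$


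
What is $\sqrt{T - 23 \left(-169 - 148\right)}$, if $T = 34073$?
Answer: $6 \sqrt{1149} \approx 203.38$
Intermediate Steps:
$\sqrt{T - 23 \left(-169 - 148\right)} = \sqrt{34073 - 23 \left(-169 - 148\right)} = \sqrt{34073 - -7291} = \sqrt{34073 + 7291} = \sqrt{41364} = 6 \sqrt{1149}$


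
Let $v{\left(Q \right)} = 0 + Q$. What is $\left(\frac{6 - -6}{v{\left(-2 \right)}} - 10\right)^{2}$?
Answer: $256$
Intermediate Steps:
$v{\left(Q \right)} = Q$
$\left(\frac{6 - -6}{v{\left(-2 \right)}} - 10\right)^{2} = \left(\frac{6 - -6}{-2} - 10\right)^{2} = \left(\left(6 + 6\right) \left(- \frac{1}{2}\right) - 10\right)^{2} = \left(12 \left(- \frac{1}{2}\right) - 10\right)^{2} = \left(-6 - 10\right)^{2} = \left(-16\right)^{2} = 256$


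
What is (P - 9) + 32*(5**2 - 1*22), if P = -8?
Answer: 79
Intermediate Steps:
(P - 9) + 32*(5**2 - 1*22) = (-8 - 9) + 32*(5**2 - 1*22) = -17 + 32*(25 - 22) = -17 + 32*3 = -17 + 96 = 79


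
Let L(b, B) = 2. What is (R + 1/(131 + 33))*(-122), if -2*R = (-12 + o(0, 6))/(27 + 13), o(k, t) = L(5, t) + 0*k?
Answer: -2623/164 ≈ -15.994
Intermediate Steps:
o(k, t) = 2 (o(k, t) = 2 + 0*k = 2 + 0 = 2)
R = ⅛ (R = -(-12 + 2)/(2*(27 + 13)) = -(-5)/40 = -½*(-¼) = ⅛ ≈ 0.12500)
(R + 1/(131 + 33))*(-122) = (⅛ + 1/(131 + 33))*(-122) = (⅛ + 1/164)*(-122) = (43/328)*(-122) = -2623/164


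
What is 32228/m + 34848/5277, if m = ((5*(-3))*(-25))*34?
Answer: 102396526/11213625 ≈ 9.1314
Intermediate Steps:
m = 12750 (m = -15*(-25)*34 = 375*34 = 12750)
32228/m + 34848/5277 = 32228/12750 + 34848/5277 = 32228*(1/12750) + 34848*(1/5277) = 16114/6375 + 11616/1759 = 102396526/11213625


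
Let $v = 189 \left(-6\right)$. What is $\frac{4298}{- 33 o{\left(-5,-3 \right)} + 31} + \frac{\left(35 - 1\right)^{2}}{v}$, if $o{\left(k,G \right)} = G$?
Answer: $\frac{1180913}{36855} \approx 32.042$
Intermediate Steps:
$v = -1134$
$\frac{4298}{- 33 o{\left(-5,-3 \right)} + 31} + \frac{\left(35 - 1\right)^{2}}{v} = \frac{4298}{\left(-33\right) \left(-3\right) + 31} + \frac{\left(35 - 1\right)^{2}}{-1134} = \frac{4298}{99 + 31} + 34^{2} \left(- \frac{1}{1134}\right) = \frac{4298}{130} + 1156 \left(- \frac{1}{1134}\right) = 4298 \cdot \frac{1}{130} - \frac{578}{567} = \frac{2149}{65} - \frac{578}{567} = \frac{1180913}{36855}$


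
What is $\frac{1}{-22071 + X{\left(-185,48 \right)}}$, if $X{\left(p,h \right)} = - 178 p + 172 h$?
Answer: $\frac{1}{19115} \approx 5.2315 \cdot 10^{-5}$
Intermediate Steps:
$\frac{1}{-22071 + X{\left(-185,48 \right)}} = \frac{1}{-22071 + \left(\left(-178\right) \left(-185\right) + 172 \cdot 48\right)} = \frac{1}{-22071 + \left(32930 + 8256\right)} = \frac{1}{-22071 + 41186} = \frac{1}{19115}$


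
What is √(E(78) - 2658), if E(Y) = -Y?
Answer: 12*I*√19 ≈ 52.307*I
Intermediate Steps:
√(E(78) - 2658) = √(-1*78 - 2658) = √(-78 - 2658) = √(-2736) = 12*I*√19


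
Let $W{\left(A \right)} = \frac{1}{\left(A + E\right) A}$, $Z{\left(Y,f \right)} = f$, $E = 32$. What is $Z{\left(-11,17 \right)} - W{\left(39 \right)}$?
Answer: $\frac{47072}{2769} \approx 17.0$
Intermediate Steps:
$W{\left(A \right)} = \frac{1}{A \left(32 + A\right)}$ ($W{\left(A \right)} = \frac{1}{\left(A + 32\right) A} = \frac{1}{\left(32 + A\right) A} = \frac{1}{A \left(32 + A\right)}$)
$Z{\left(-11,17 \right)} - W{\left(39 \right)} = 17 - \frac{1}{39 \left(32 + 39\right)} = 17 - \frac{1}{39 \cdot 71} = 17 - \frac{1}{39} \cdot \frac{1}{71} = 17 - \frac{1}{2769} = \frac{47072}{2769}$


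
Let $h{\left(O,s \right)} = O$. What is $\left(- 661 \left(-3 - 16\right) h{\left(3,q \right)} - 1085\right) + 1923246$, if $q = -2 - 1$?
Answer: $1959838$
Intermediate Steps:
$q = -3$
$\left(- 661 \left(-3 - 16\right) h{\left(3,q \right)} - 1085\right) + 1923246 = \left(- 661 \left(-3 - 16\right) 3 - 1085\right) + 1923246 = \left(- 661 \left(\left(-19\right) 3\right) - 1085\right) + 1923246 = \left(\left(-661\right) \left(-57\right) - 1085\right) + 1923246 = \left(37677 - 1085\right) + 1923246 = 36592 + 1923246 = 1959838$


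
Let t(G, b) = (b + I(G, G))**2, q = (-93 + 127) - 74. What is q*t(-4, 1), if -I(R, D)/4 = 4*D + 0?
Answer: -169000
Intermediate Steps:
I(R, D) = -16*D (I(R, D) = -4*(4*D + 0) = -16*D)
q = -40 (q = 34 - 74 = -40)
t(G, b) = (b - 16*G)**2
q*t(-4, 1) = -40*(-1*1 + 16*(-4))**2 = -40*(-1 - 64)**2 = -40*(-65)**2 = -40*4225 = -169000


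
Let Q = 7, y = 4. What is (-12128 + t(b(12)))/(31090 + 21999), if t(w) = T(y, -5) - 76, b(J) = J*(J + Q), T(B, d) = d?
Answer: -12209/53089 ≈ -0.22997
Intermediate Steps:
b(J) = J*(7 + J) (b(J) = J*(J + 7) = J*(7 + J))
t(w) = -81 (t(w) = -5 - 76 = -81)
(-12128 + t(b(12)))/(31090 + 21999) = (-12128 - 81)/(31090 + 21999) = -12209/53089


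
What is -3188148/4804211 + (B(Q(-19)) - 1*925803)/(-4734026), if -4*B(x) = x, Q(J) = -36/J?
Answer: -101127692771493/216060967943117 ≈ -0.46805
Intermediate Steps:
B(x) = -x/4
-3188148/4804211 + (B(Q(-19)) - 1*925803)/(-4734026) = -3188148/4804211 + (-(-9)/(-19) - 1*925803)/(-4734026) = -3188148*1/4804211 + (-(-9)*(-1)/19 - 925803)*(-1/4734026) = -3188148/4804211 + (-1/4*36/19 - 925803)*(-1/4734026) = -3188148/4804211 + (-9/19 - 925803)*(-1/4734026) = -3188148/4804211 - 17590266/19*(-1/4734026) = -3188148/4804211 + 8795133/44973247 = -101127692771493/216060967943117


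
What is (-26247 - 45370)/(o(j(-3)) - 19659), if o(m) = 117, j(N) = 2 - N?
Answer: 71617/19542 ≈ 3.6648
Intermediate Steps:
(-26247 - 45370)/(o(j(-3)) - 19659) = (-26247 - 45370)/(117 - 19659) = -71617/(-19542) = -71617*(-1/19542) = 71617/19542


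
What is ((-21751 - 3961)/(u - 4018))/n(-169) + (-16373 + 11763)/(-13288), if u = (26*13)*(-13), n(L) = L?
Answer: 776505503/2361324108 ≈ 0.32884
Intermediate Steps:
u = -4394 (u = 338*(-13) = -4394)
((-21751 - 3961)/(u - 4018))/n(-169) + (-16373 + 11763)/(-13288) = ((-21751 - 3961)/(-4394 - 4018))/(-169) + (-16373 + 11763)/(-13288) = -25712/(-8412)*(-1/169) - 4610*(-1/13288) = -25712*(-1/8412)*(-1/169) + 2305/6644 = (6428/2103)*(-1/169) + 2305/6644 = -6428/355407 + 2305/6644 = 776505503/2361324108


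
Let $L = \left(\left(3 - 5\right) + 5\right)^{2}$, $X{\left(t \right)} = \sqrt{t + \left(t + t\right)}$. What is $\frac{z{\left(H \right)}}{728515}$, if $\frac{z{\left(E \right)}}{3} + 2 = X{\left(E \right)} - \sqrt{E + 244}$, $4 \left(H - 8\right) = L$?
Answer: $- \frac{6}{728515} - \frac{9 \sqrt{113}}{1457030} + \frac{3 \sqrt{123}}{1457030} \approx -5.1063 \cdot 10^{-5}$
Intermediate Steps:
$X{\left(t \right)} = \sqrt{3} \sqrt{t}$ ($X{\left(t \right)} = \sqrt{t + 2 t} = \sqrt{3 t} = \sqrt{3} \sqrt{t}$)
$L = 9$ ($L = \left(-2 + 5\right)^{2} = 3^{2} = 9$)
$H = \frac{41}{4}$ ($H = 8 + \frac{1}{4} \cdot 9 = 8 + \frac{9}{4} = \frac{41}{4} \approx 10.25$)
$z{\left(E \right)} = -6 - 3 \sqrt{244 + E} + 3 \sqrt{3} \sqrt{E}$ ($z{\left(E \right)} = -6 + 3 \left(\sqrt{3} \sqrt{E} - \sqrt{E + 244}\right) = -6 + 3 \left(\sqrt{3} \sqrt{E} - \sqrt{244 + E}\right) = -6 + 3 \left(- \sqrt{244 + E} + \sqrt{3} \sqrt{E}\right) = -6 + \left(- 3 \sqrt{244 + E} + 3 \sqrt{3} \sqrt{E}\right) = -6 - 3 \sqrt{244 + E} + 3 \sqrt{3} \sqrt{E}$)
$\frac{z{\left(H \right)}}{728515} = \frac{-6 - 3 \sqrt{244 + \frac{41}{4}} + 3 \sqrt{3} \sqrt{\frac{41}{4}}}{728515} = \left(-6 - 3 \sqrt{\frac{1017}{4}} + 3 \sqrt{3} \frac{\sqrt{41}}{2}\right) \frac{1}{728515} = \left(-6 - 3 \frac{3 \sqrt{113}}{2} + \frac{3 \sqrt{123}}{2}\right) \frac{1}{728515} = \left(-6 - \frac{9 \sqrt{113}}{2} + \frac{3 \sqrt{123}}{2}\right) \frac{1}{728515} = - \frac{6}{728515} - \frac{9 \sqrt{113}}{1457030} + \frac{3 \sqrt{123}}{1457030}$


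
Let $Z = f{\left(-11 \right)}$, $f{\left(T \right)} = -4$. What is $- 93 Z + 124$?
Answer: $496$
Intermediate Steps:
$Z = -4$
$- 93 Z + 124 = \left(-93\right) \left(-4\right) + 124 = 372 + 124 = 496$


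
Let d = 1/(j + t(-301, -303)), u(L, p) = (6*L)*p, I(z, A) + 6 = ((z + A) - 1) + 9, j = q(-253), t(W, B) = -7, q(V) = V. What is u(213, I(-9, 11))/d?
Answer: -1329120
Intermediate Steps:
j = -253
I(z, A) = 2 + A + z (I(z, A) = -6 + (((z + A) - 1) + 9) = -6 + (((A + z) - 1) + 9) = -6 + ((-1 + A + z) + 9) = -6 + (8 + A + z) = 2 + A + z)
u(L, p) = 6*L*p
d = -1/260 (d = 1/(-253 - 7) = 1/(-260) = -1/260 ≈ -0.0038462)
u(213, I(-9, 11))/d = (6*213*(2 + 11 - 9))/(-1/260) = (6*213*4)*(-260) = 5112*(-260) = -1329120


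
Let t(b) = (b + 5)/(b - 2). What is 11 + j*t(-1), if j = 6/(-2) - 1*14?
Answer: 101/3 ≈ 33.667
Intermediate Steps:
t(b) = (5 + b)/(-2 + b)
j = -17 (j = 6*(-½) - 14 = -3 - 14 = -17)
11 + j*t(-1) = 11 - 17*(5 - 1)/(-2 - 1) = 11 - 17*4/(-3) = 11 - (-17)*4/3 = 11 - 17*(-4/3) = 11 + 68/3 = 101/3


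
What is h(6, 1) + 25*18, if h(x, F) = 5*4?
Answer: 470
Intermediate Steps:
h(x, F) = 20
h(6, 1) + 25*18 = 20 + 25*18 = 20 + 450 = 470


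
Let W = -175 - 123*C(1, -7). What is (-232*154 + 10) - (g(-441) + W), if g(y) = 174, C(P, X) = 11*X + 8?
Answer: -44204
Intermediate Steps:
C(P, X) = 8 + 11*X
W = 8312 (W = -175 - 123*(8 + 11*(-7)) = -175 - 123*(8 - 77) = -175 - 123*(-69) = -175 + 8487 = 8312)
(-232*154 + 10) - (g(-441) + W) = (-232*154 + 10) - (174 + 8312) = (-35728 + 10) - 1*8486 = -35718 - 8486 = -44204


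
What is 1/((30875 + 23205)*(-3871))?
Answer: -1/209343680 ≈ -4.7768e-9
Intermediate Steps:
1/((30875 + 23205)*(-3871)) = -1/3871/54080 = (1/54080)*(-1/3871) = -1/209343680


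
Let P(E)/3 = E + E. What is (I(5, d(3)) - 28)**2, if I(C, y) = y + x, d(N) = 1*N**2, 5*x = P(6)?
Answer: 3481/25 ≈ 139.24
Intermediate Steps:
P(E) = 6*E (P(E) = 3*(E + E) = 3*(2*E) = 6*E)
x = 36/5 (x = (6*6)/5 = (1/5)*36 = 36/5 ≈ 7.2000)
d(N) = N**2
I(C, y) = 36/5 + y (I(C, y) = y + 36/5 = 36/5 + y)
(I(5, d(3)) - 28)**2 = ((36/5 + 3**2) - 28)**2 = ((36/5 + 9) - 28)**2 = (81/5 - 28)**2 = (-59/5)**2 = 3481/25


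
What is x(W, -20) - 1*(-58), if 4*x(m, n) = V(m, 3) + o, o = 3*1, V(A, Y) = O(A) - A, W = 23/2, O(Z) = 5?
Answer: 457/8 ≈ 57.125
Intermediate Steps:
W = 23/2 (W = 23*(1/2) = 23/2 ≈ 11.500)
V(A, Y) = 5 - A
o = 3
x(m, n) = 2 - m/4 (x(m, n) = ((5 - m) + 3)/4 = (8 - m)/4 = 2 - m/4)
x(W, -20) - 1*(-58) = (2 - 1/4*23/2) - 1*(-58) = (2 - 23/8) + 58 = -7/8 + 58 = 457/8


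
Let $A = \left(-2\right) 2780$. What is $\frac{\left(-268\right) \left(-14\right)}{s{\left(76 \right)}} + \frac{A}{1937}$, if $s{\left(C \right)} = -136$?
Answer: $- \frac{1002973}{32929} \approx -30.459$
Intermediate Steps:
$A = -5560$
$\frac{\left(-268\right) \left(-14\right)}{s{\left(76 \right)}} + \frac{A}{1937} = \frac{\left(-268\right) \left(-14\right)}{-136} - \frac{5560}{1937} = 3752 \left(- \frac{1}{136}\right) - \frac{5560}{1937} = - \frac{469}{17} - \frac{5560}{1937} = - \frac{1002973}{32929}$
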